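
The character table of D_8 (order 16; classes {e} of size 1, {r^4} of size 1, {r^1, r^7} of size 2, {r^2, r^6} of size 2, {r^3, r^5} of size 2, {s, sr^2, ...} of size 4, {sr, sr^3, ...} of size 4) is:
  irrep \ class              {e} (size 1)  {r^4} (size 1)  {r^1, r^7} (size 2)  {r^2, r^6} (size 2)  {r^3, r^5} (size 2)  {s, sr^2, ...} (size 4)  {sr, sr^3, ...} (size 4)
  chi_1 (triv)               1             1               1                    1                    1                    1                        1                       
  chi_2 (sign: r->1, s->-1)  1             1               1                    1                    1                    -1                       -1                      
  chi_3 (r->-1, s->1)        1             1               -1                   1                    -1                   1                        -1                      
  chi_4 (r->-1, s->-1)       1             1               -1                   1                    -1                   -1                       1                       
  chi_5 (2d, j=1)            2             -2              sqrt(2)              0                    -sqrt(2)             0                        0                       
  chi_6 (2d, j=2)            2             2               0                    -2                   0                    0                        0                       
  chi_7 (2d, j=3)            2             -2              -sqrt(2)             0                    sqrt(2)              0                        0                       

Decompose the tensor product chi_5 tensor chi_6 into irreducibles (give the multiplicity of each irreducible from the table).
chi_5 tensor chi_6 = chi_5 + chi_7 (all other irreducibles have multiplicity 0).

Reasoning: The character of a tensor product is the pointwise product (chi_5 * chi_6)(C) = chi_5(C) * chi_6(C):
  {e}: (2)*(2), {r^4}: (-2)*(2), {r^1, r^7}: (sqrt(2))*(0), {r^2, r^6}: (0)*(-2), {r^3, r^5}: (-sqrt(2))*(0), {s, sr^2, ...}: (0)*(0), {sr, sr^3, ...}: (0)*(0)
so (chi_5 * chi_6) takes values
  {e} -> 4, {r^4} -> -4, {r^1, r^7} -> 0, {r^2, r^6} -> 0, {r^3, r^5} -> 0, {s, sr^2, ...} -> 0, {sr, sr^3, ...} -> 0.
Now take the inner product of this character with each irreducible chi from the table, <chi_5*chi_6, chi> = (1/16) sum_C |C| (chi_5*chi_6)(C) conj(chi(C)):
  <chi_5*chi_6, chi_1> = (1/16)[1*(4)*conj(1) + 1*(-4)*conj(1) + 2*(0)*conj(1) + 2*(0)*conj(1) + 2*(0)*conj(1) + 4*(0)*conj(1) + 4*(0)*conj(1)]
      = (1/16)[(4) + (-4) + (0) + (0) + (0) + (0) + (0)] = 0/16 = 0
  <chi_5*chi_6, chi_2> = (1/16)[1*(4)*conj(1) + 1*(-4)*conj(1) + 2*(0)*conj(1) + 2*(0)*conj(1) + 2*(0)*conj(1) + 4*(0)*conj(-1) + 4*(0)*conj(-1)]
      = (1/16)[(4) + (-4) + (0) + (0) + (0) + (0) + (0)] = 0/16 = 0
  <chi_5*chi_6, chi_3> = (1/16)[1*(4)*conj(1) + 1*(-4)*conj(1) + 2*(0)*conj(-1) + 2*(0)*conj(1) + 2*(0)*conj(-1) + 4*(0)*conj(1) + 4*(0)*conj(-1)]
      = (1/16)[(4) + (-4) + (0) + (0) + (0) + (0) + (0)] = 0/16 = 0
  <chi_5*chi_6, chi_4> = (1/16)[1*(4)*conj(1) + 1*(-4)*conj(1) + 2*(0)*conj(-1) + 2*(0)*conj(1) + 2*(0)*conj(-1) + 4*(0)*conj(-1) + 4*(0)*conj(1)]
      = (1/16)[(4) + (-4) + (0) + (0) + (0) + (0) + (0)] = 0/16 = 0
  <chi_5*chi_6, chi_5> = (1/16)[1*(4)*conj(2) + 1*(-4)*conj(-2) + 2*(0)*conj(sqrt(2)) + 2*(0)*conj(0) + 2*(0)*conj(-sqrt(2)) + 4*(0)*conj(0) + 4*(0)*conj(0)]
      = (1/16)[(8) + (8) + (0) + (0) + (0) + (0) + (0)] = 16/16 = 1
  <chi_5*chi_6, chi_6> = (1/16)[1*(4)*conj(2) + 1*(-4)*conj(2) + 2*(0)*conj(0) + 2*(0)*conj(-2) + 2*(0)*conj(0) + 4*(0)*conj(0) + 4*(0)*conj(0)]
      = (1/16)[(8) + (-8) + (0) + (0) + (0) + (0) + (0)] = 0/16 = 0
  <chi_5*chi_6, chi_7> = (1/16)[1*(4)*conj(2) + 1*(-4)*conj(-2) + 2*(0)*conj(-sqrt(2)) + 2*(0)*conj(0) + 2*(0)*conj(sqrt(2)) + 4*(0)*conj(0) + 4*(0)*conj(0)]
      = (1/16)[(8) + (8) + (0) + (0) + (0) + (0) + (0)] = 16/16 = 1
Hence the multiplicities are chi_5: 1, chi_7: 1. Dimension check: dim(chi_5)*dim(chi_6) = 2*2 = 4 and sum (mult * dim) = 1*2 + 1*2 = 4.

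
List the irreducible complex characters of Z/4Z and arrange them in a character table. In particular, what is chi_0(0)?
Character table of Z/4Z (irreps indexed chi_0,...,chi_3 with chi_k(m) = zeta_4^(k*m), zeta_4 = exp(2*pi*i/4)):
  irrep \ class  {0} (size 1)  {1} (size 1)  {2} (size 1)  {3} (size 1)
  chi_0          1             1             1             1           
  chi_1          1             I             -1            -I          
  chi_2          1             -1            1             -1          
  chi_3          1             -I            -1            I           

Spot check: chi_0(0) = zeta_4^(0*0) = zeta_4^0 = 1.

Details: Z/4Z is abelian, so all 4 irreducible complex representations are 1-dimensional. They are given by chi_k(m) = zeta_4^(k*m) for k = 0,...,3. Row orthogonality: sum_m chi_k(m) conj(chi_l(m)) = 4 * [k = l].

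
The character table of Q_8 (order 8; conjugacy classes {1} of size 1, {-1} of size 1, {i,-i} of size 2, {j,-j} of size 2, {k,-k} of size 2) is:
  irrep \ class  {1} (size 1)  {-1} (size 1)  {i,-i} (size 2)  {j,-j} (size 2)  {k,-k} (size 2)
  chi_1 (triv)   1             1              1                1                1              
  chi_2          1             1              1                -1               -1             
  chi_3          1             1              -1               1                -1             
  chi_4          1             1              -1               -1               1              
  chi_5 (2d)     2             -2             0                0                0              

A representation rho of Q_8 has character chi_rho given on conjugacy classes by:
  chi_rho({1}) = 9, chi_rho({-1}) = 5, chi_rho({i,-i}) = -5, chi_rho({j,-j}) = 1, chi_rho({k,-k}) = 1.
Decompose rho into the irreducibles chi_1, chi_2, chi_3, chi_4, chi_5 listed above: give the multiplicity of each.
Multiplicities: chi_1: 1, chi_2: 0, chi_3: 3, chi_4: 3, chi_5: 1.

Explanation: Use <chi_rho, chi> = (1/|G|) sum_C |C| * chi_rho(C) * conj(chi(C)) with |G| = 8 for each irreducible chi in the table:
  <chi_rho, chi_1> = (1/8)[1*(9)*conj(1) + 1*(5)*conj(1) + 2*(-5)*conj(1) + 2*(1)*conj(1) + 2*(1)*conj(1)]
      = (1/8)[(9) + (5) + (-10) + (2) + (2)] = 8/8 = 1
  <chi_rho, chi_2> = (1/8)[1*(9)*conj(1) + 1*(5)*conj(1) + 2*(-5)*conj(1) + 2*(1)*conj(-1) + 2*(1)*conj(-1)]
      = (1/8)[(9) + (5) + (-10) + (-2) + (-2)] = 0/8 = 0
  <chi_rho, chi_3> = (1/8)[1*(9)*conj(1) + 1*(5)*conj(1) + 2*(-5)*conj(-1) + 2*(1)*conj(1) + 2*(1)*conj(-1)]
      = (1/8)[(9) + (5) + (10) + (2) + (-2)] = 24/8 = 3
  <chi_rho, chi_4> = (1/8)[1*(9)*conj(1) + 1*(5)*conj(1) + 2*(-5)*conj(-1) + 2*(1)*conj(-1) + 2*(1)*conj(1)]
      = (1/8)[(9) + (5) + (10) + (-2) + (2)] = 24/8 = 3
  <chi_rho, chi_5> = (1/8)[1*(9)*conj(2) + 1*(5)*conj(-2) + 2*(-5)*conj(0) + 2*(1)*conj(0) + 2*(1)*conj(0)]
      = (1/8)[(18) + (-10) + (0) + (0) + (0)] = 8/8 = 1
Dimension check: dim(rho) = sum (mult * dim) = 1*1 + 0*1 + 3*1 + 3*1 + 1*2 = 9 = chi_rho(e) = 9.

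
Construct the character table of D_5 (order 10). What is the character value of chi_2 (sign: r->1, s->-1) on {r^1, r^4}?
Conjugacy classes: {e} of size 1, {r^1, r^4} of size 2, {r^2, r^3} of size 2, {s, sr, ..., sr^4} of size 5.
Character table:
  irrep \ class              {e} (size 1)  {r^1, r^4} (size 2)  {r^2, r^3} (size 2)  {s, sr, ..., sr^4} (size 5)
  chi_1 (triv)               1             1                    1                    1                          
  chi_2 (sign: r->1, s->-1)  1             1                    1                    -1                         
  chi_3 (2d, j=1)            2             -1/2 + sqrt(5)/2     -sqrt(5)/2 - 1/2     0                          
  chi_4 (2d, j=2)            2             -sqrt(5)/2 - 1/2     -1/2 + sqrt(5)/2     0                          

Spot check: chi_2 (sign: r->1, s->-1) on {r^1, r^4} = 1.

Solution. D_5 has order 2*5 = 10 with 4 conjugacy classes, hence 4 irreducibles. Sum of squared dims 1 + 1 + 4 + 4 = 10 = |G|. Linear characters come from the abelianisation; the 2-dimensional irreps have character r^k -> 2*cos(2*pi*j*k/5), reflections -> 0.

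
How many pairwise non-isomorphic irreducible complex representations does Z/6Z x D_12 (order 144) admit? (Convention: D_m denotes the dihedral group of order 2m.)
54

Derivation: The number of irreducible complex representations of a finite group equals its number of conjugacy classes. For a direct product, #classes(G x H) = #classes(G) * #classes(H). Z/6Z has 6 classes (abelian), D_12 has 9 classes, so 6 * 9 = 54, so Z/6Z x D_12 (order 144) has exactly 54 irreducible complex representations.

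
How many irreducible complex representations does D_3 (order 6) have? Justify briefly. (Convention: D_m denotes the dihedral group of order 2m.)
3

Argument: The number of irreducible complex representations of a finite group equals its number of conjugacy classes. D_3 has 3 conjugacy classes ((n+3)/2 for n odd), so D_3 (order 6) has exactly 3 irreducible complex representations.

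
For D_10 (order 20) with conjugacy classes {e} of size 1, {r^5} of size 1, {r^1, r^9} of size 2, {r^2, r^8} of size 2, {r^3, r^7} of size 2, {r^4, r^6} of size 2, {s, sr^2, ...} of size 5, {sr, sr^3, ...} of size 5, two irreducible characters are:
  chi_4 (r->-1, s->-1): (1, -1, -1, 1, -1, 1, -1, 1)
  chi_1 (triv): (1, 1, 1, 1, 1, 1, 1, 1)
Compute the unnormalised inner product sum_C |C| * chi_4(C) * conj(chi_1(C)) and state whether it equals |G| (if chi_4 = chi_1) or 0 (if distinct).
Sum = 0; so <chi_4, chi_1> = 0 (distinct irreducibles are orthogonal).

Justification: Compute term by term over conjugacy classes (|C| * chi_4(C) * conj(chi_1(C))):
  1*(1)*conj(1) + 1*(-1)*conj(1) + 2*(-1)*conj(1) + 2*(1)*conj(1) + 2*(-1)*conj(1) + 2*(1)*conj(1) + 5*(-1)*conj(1) + 5*(1)*conj(1)
  = (1) + (-1) + (-2) + (2) + (-2) + (2) + (-5) + (5)
  = 0.
Dividing by |G| = 20 gives 0/20 = 0, matching the row-orthogonality relation <chi_4, chi_1> = [chi_4 = chi_1].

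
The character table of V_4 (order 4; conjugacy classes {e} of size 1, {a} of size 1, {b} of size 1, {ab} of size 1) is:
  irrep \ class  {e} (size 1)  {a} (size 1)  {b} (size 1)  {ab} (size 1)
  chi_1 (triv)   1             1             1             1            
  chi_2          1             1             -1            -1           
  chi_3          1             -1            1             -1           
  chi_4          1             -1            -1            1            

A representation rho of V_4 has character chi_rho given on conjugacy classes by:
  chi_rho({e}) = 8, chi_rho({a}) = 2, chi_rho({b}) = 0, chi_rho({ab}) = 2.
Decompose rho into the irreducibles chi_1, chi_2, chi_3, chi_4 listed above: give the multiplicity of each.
Multiplicities: chi_1: 3, chi_2: 2, chi_3: 1, chi_4: 2.

Derivation: Use <chi_rho, chi> = (1/|G|) sum_C |C| * chi_rho(C) * conj(chi(C)) with |G| = 4 for each irreducible chi in the table:
  <chi_rho, chi_1> = (1/4)[1*(8)*conj(1) + 1*(2)*conj(1) + 1*(0)*conj(1) + 1*(2)*conj(1)]
      = (1/4)[(8) + (2) + (0) + (2)] = 12/4 = 3
  <chi_rho, chi_2> = (1/4)[1*(8)*conj(1) + 1*(2)*conj(1) + 1*(0)*conj(-1) + 1*(2)*conj(-1)]
      = (1/4)[(8) + (2) + (0) + (-2)] = 8/4 = 2
  <chi_rho, chi_3> = (1/4)[1*(8)*conj(1) + 1*(2)*conj(-1) + 1*(0)*conj(1) + 1*(2)*conj(-1)]
      = (1/4)[(8) + (-2) + (0) + (-2)] = 4/4 = 1
  <chi_rho, chi_4> = (1/4)[1*(8)*conj(1) + 1*(2)*conj(-1) + 1*(0)*conj(-1) + 1*(2)*conj(1)]
      = (1/4)[(8) + (-2) + (0) + (2)] = 8/4 = 2
Dimension check: dim(rho) = sum (mult * dim) = 3*1 + 2*1 + 1*1 + 2*1 = 8 = chi_rho(e) = 8.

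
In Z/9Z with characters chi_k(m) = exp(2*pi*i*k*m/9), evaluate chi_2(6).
chi_2(6) = zeta_9^12 = exp(2*I*pi/3)

Derivation: chi_2(6) = zeta_9^(2*6) = zeta_9^12. Since zeta_9^9 = 1, this equals zeta_9^3 = exp(2*pi*i*3/9) = exp(2*I*pi/3).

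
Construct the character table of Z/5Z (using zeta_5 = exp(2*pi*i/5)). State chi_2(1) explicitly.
Character table of Z/5Z (irreps indexed chi_0,...,chi_4 with chi_k(m) = zeta_5^(k*m), zeta_5 = exp(2*pi*i/5)):
  irrep \ class  {0} (size 1)  {1} (size 1)    {2} (size 1)    {3} (size 1)    {4} (size 1)  
  chi_0          1             1               1               1               1             
  chi_1          1             exp(2*I*pi/5)   exp(4*I*pi/5)   exp(-4*I*pi/5)  exp(-2*I*pi/5)
  chi_2          1             exp(4*I*pi/5)   exp(-2*I*pi/5)  exp(2*I*pi/5)   exp(-4*I*pi/5)
  chi_3          1             exp(-4*I*pi/5)  exp(2*I*pi/5)   exp(-2*I*pi/5)  exp(4*I*pi/5) 
  chi_4          1             exp(-2*I*pi/5)  exp(-4*I*pi/5)  exp(4*I*pi/5)   exp(2*I*pi/5) 

Spot check: chi_2(1) = zeta_5^(2*1) = zeta_5^2 = exp(4*I*pi/5).

Proof sketch: Z/5Z is abelian, so all 5 irreducible complex representations are 1-dimensional. They are given by chi_k(m) = zeta_5^(k*m) for k = 0,...,4. Row orthogonality: sum_m chi_k(m) conj(chi_l(m)) = 5 * [k = l].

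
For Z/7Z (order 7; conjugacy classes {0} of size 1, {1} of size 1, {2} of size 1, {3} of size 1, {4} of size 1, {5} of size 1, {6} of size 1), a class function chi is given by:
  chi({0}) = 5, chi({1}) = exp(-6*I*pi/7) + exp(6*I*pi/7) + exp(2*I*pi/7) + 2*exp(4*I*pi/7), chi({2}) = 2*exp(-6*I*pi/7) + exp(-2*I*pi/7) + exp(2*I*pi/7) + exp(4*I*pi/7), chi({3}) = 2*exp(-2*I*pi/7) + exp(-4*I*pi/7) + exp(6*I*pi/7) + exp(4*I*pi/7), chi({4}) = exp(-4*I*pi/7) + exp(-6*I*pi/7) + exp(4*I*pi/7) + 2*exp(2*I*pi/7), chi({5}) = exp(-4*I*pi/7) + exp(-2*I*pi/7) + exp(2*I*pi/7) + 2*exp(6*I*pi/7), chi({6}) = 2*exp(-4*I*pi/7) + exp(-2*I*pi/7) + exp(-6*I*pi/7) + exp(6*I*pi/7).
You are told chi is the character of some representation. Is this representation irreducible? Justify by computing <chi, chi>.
Not irreducible (reducible): <chi, chi> = 7 > 1.

Proof sketch: <chi, chi> = (1/|G|) sum_C |C| * |chi(C)|^2 = (1/7)[1*|5|^2 + 1*|exp(-6*I*pi/7) + exp(6*I*pi/7) + exp(2*I*pi/7) + 2*exp(4*I*pi/7)|^2 + 1*|2*exp(-6*I*pi/7) + exp(-2*I*pi/7) + exp(2*I*pi/7) + exp(4*I*pi/7)|^2 + 1*|2*exp(-2*I*pi/7) + exp(-4*I*pi/7) + exp(6*I*pi/7) + exp(4*I*pi/7)|^2 + 1*|exp(-4*I*pi/7) + exp(-6*I*pi/7) + exp(4*I*pi/7) + 2*exp(2*I*pi/7)|^2 + 1*|exp(-4*I*pi/7) + exp(-2*I*pi/7) + exp(2*I*pi/7) + 2*exp(6*I*pi/7)|^2 + 1*|2*exp(-4*I*pi/7) + exp(-2*I*pi/7) + exp(-6*I*pi/7) + exp(6*I*pi/7)|^2]
  = (1/7)[(25) + (7 + 5*exp(-2*I*pi/7) + 3*exp(-4*I*pi/7) + exp(-6*I*pi/7) + exp(6*I*pi/7) + 3*exp(4*I*pi/7) + 5*exp(2*I*pi/7)) + (7 + 5*exp(-4*I*pi/7) + 3*exp(-6*I*pi/7) + exp(-2*I*pi/7) + exp(2*I*pi/7) + 3*exp(6*I*pi/7) + 5*exp(4*I*pi/7)) + (7 + 3*exp(-2*I*pi/7) + 5*exp(-6*I*pi/7) + exp(-4*I*pi/7) + exp(4*I*pi/7) + 5*exp(6*I*pi/7) + 3*exp(2*I*pi/7)) + (7 + 3*exp(-2*I*pi/7) + 5*exp(-6*I*pi/7) + exp(-4*I*pi/7) + exp(4*I*pi/7) + 5*exp(6*I*pi/7) + 3*exp(2*I*pi/7)) + (7 + 5*exp(-4*I*pi/7) + 3*exp(-6*I*pi/7) + exp(-2*I*pi/7) + exp(2*I*pi/7) + 3*exp(6*I*pi/7) + 5*exp(4*I*pi/7)) + (7 + 5*exp(-2*I*pi/7) + 3*exp(-4*I*pi/7) + exp(-6*I*pi/7) + exp(6*I*pi/7) + 3*exp(4*I*pi/7) + 5*exp(2*I*pi/7))] = 49/7 = 7.
(Exp terms are combined using exp(i*s)*conj(exp(i*t)) = exp(i*(s-t)), and sums of them are collapsed using the identity that for every m > 1 the m distinct m-th roots of unity sum to 0, e.g. 1 + exp(2*I*pi/3) + exp(-2*I*pi/3) = 0.)
A character is irreducible iff <chi, chi> = 1, so this representation is reducible.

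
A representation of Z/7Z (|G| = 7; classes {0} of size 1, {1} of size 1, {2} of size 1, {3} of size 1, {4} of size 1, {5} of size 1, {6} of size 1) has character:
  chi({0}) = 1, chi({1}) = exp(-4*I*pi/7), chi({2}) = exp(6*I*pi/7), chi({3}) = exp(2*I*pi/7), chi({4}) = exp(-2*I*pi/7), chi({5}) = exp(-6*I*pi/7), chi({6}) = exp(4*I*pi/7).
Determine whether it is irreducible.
Irreducible: <chi, chi> = 1.

Derivation: <chi, chi> = (1/|G|) sum_C |C| * |chi(C)|^2 = (1/7)[1*|1|^2 + 1*|exp(-4*I*pi/7)|^2 + 1*|exp(6*I*pi/7)|^2 + 1*|exp(2*I*pi/7)|^2 + 1*|exp(-2*I*pi/7)|^2 + 1*|exp(-6*I*pi/7)|^2 + 1*|exp(4*I*pi/7)|^2]
  = (1/7)[(1) + (1) + (1) + (1) + (1) + (1) + (1)] = 7/7 = 1.
(Exp terms are combined using exp(i*s)*conj(exp(i*t)) = exp(i*(s-t)), and sums of them are collapsed using the identity that for every m > 1 the m distinct m-th roots of unity sum to 0, e.g. 1 + exp(2*I*pi/3) + exp(-2*I*pi/3) = 0.)
A character is irreducible iff <chi, chi> = 1, so this representation is irreducible.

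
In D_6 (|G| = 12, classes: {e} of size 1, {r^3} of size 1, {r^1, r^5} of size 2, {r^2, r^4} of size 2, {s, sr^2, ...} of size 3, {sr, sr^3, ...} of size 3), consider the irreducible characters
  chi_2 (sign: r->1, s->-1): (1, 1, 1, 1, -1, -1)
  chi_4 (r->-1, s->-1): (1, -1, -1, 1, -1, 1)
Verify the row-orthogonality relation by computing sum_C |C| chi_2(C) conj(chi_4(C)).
Sum = 0; so <chi_2, chi_4> = 0 (distinct irreducibles are orthogonal).

Details: Compute term by term over conjugacy classes (|C| * chi_2(C) * conj(chi_4(C))):
  1*(1)*conj(1) + 1*(1)*conj(-1) + 2*(1)*conj(-1) + 2*(1)*conj(1) + 3*(-1)*conj(-1) + 3*(-1)*conj(1)
  = (1) + (-1) + (-2) + (2) + (3) + (-3)
  = 0.
Dividing by |G| = 12 gives 0/12 = 0, matching the row-orthogonality relation <chi_2, chi_4> = [chi_2 = chi_4].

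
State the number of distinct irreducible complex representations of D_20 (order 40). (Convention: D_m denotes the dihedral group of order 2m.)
13

Why: The number of irreducible complex representations of a finite group equals its number of conjugacy classes. D_20 has 13 conjugacy classes (n/2 + 3 for n even), so D_20 (order 40) has exactly 13 irreducible complex representations.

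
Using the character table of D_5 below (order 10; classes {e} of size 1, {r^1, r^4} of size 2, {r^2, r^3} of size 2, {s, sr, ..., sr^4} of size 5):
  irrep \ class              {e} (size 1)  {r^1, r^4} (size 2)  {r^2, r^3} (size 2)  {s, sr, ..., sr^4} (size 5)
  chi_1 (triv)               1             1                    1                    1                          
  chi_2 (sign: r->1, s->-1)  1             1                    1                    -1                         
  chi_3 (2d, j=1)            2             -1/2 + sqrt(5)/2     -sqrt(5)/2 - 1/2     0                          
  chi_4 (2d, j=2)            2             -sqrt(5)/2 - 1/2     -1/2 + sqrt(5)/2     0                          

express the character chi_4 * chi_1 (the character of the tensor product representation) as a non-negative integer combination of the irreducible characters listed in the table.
chi_4 tensor chi_1 = chi_4 (all other irreducibles have multiplicity 0).

Solution. The character of a tensor product is the pointwise product (chi_4 * chi_1)(C) = chi_4(C) * chi_1(C):
  {e}: (2)*(1), {r^1, r^4}: (-sqrt(5)/2 - 1/2)*(1), {r^2, r^3}: (-1/2 + sqrt(5)/2)*(1), {s, sr, ..., sr^4}: (0)*(1)
so (chi_4 * chi_1) takes values
  {e} -> 2, {r^1, r^4} -> -sqrt(5)/2 - 1/2, {r^2, r^3} -> -1/2 + sqrt(5)/2, {s, sr, ..., sr^4} -> 0.
Now take the inner product of this character with each irreducible chi from the table, <chi_4*chi_1, chi> = (1/10) sum_C |C| (chi_4*chi_1)(C) conj(chi(C)):
  <chi_4*chi_1, chi_1> = (1/10)[1*(2)*conj(1) + 2*(-sqrt(5)/2 - 1/2)*conj(1) + 2*(-1/2 + sqrt(5)/2)*conj(1) + 5*(0)*conj(1)]
      = (1/10)[(2) + (-sqrt(5) - 1) + (-1 + sqrt(5)) + (0)] = 0/10 = 0
  <chi_4*chi_1, chi_2> = (1/10)[1*(2)*conj(1) + 2*(-sqrt(5)/2 - 1/2)*conj(1) + 2*(-1/2 + sqrt(5)/2)*conj(1) + 5*(0)*conj(-1)]
      = (1/10)[(2) + (-sqrt(5) - 1) + (-1 + sqrt(5)) + (0)] = 0/10 = 0
  <chi_4*chi_1, chi_3> = (1/10)[1*(2)*conj(2) + 2*(-sqrt(5)/2 - 1/2)*conj(-1/2 + sqrt(5)/2) + 2*(-1/2 + sqrt(5)/2)*conj(-sqrt(5)/2 - 1/2) + 5*(0)*conj(0)]
      = (1/10)[(4) + (-2) + (-2) + (0)] = 0/10 = 0
  <chi_4*chi_1, chi_4> = (1/10)[1*(2)*conj(2) + 2*(-sqrt(5)/2 - 1/2)*conj(-sqrt(5)/2 - 1/2) + 2*(-1/2 + sqrt(5)/2)*conj(-1/2 + sqrt(5)/2) + 5*(0)*conj(0)]
      = (1/10)[(4) + (sqrt(5) + 3) + (3 - sqrt(5)) + (0)] = 10/10 = 1
Hence the multiplicities are chi_4: 1. Dimension check: dim(chi_4)*dim(chi_1) = 2*1 = 2 and sum (mult * dim) = 1*2 = 2.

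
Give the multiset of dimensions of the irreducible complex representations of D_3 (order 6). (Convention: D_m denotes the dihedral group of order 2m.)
Dimensions: 1, 1, 2

Derivation: There are 3 irreducibles (= number of conjugacy classes). Their dimensions d_i satisfy sum d_i^2 = |G| = 6: 1 + 1 + 4 = 6.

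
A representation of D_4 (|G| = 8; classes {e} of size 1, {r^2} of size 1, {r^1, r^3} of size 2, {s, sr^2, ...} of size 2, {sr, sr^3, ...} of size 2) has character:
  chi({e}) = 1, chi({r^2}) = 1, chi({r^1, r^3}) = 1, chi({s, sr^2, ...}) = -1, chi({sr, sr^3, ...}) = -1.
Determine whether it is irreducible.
Irreducible: <chi, chi> = 1.

Proof sketch: <chi, chi> = (1/|G|) sum_C |C| * |chi(C)|^2 = (1/8)[1*|1|^2 + 1*|1|^2 + 2*|1|^2 + 2*|-1|^2 + 2*|-1|^2]
  = (1/8)[(1) + (1) + (2) + (2) + (2)] = 8/8 = 1.
A character is irreducible iff <chi, chi> = 1, so this representation is irreducible.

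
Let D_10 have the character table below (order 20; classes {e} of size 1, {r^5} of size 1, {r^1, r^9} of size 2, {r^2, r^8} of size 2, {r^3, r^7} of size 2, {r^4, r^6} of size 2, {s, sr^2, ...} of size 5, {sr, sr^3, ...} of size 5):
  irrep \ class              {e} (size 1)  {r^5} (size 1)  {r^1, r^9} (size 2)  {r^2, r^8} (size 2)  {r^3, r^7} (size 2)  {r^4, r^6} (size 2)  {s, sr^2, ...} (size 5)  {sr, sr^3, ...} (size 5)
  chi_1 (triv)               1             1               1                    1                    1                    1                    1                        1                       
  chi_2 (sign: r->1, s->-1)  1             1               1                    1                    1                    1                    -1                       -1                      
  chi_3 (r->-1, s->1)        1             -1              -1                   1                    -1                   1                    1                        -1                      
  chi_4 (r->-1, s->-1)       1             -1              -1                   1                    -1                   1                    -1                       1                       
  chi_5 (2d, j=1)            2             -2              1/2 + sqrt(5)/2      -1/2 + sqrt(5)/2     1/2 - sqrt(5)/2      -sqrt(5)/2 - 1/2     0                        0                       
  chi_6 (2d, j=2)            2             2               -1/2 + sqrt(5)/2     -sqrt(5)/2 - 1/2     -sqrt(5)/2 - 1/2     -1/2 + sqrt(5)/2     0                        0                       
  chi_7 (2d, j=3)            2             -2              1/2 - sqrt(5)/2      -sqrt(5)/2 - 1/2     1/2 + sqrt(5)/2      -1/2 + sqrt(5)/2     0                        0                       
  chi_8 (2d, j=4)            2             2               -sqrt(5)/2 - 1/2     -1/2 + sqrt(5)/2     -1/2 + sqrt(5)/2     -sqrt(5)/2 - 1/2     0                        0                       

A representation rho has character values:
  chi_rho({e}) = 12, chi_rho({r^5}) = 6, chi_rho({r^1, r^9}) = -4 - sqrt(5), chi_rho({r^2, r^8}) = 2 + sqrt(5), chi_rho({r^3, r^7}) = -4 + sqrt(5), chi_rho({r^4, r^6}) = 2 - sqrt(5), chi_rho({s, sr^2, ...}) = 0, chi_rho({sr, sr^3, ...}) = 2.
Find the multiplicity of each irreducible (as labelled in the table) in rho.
Multiplicities: chi_1: 1, chi_2: 0, chi_3: 1, chi_4: 2, chi_5: 0, chi_6: 1, chi_7: 0, chi_8: 3.

Solution. Use <chi_rho, chi> = (1/|G|) sum_C |C| * chi_rho(C) * conj(chi(C)) with |G| = 20 for each irreducible chi in the table:
  <chi_rho, chi_1> = (1/20)[1*(12)*conj(1) + 1*(6)*conj(1) + 2*(-4 - sqrt(5))*conj(1) + 2*(2 + sqrt(5))*conj(1) + 2*(-4 + sqrt(5))*conj(1) + 2*(2 - sqrt(5))*conj(1) + 5*(0)*conj(1) + 5*(2)*conj(1)]
      = (1/20)[(12) + (6) + (-8 - 2*sqrt(5)) + (4 + 2*sqrt(5)) + (-8 + 2*sqrt(5)) + (4 - 2*sqrt(5)) + (0) + (10)] = 20/20 = 1
  <chi_rho, chi_2> = (1/20)[1*(12)*conj(1) + 1*(6)*conj(1) + 2*(-4 - sqrt(5))*conj(1) + 2*(2 + sqrt(5))*conj(1) + 2*(-4 + sqrt(5))*conj(1) + 2*(2 - sqrt(5))*conj(1) + 5*(0)*conj(-1) + 5*(2)*conj(-1)]
      = (1/20)[(12) + (6) + (-8 - 2*sqrt(5)) + (4 + 2*sqrt(5)) + (-8 + 2*sqrt(5)) + (4 - 2*sqrt(5)) + (0) + (-10)] = 0/20 = 0
  <chi_rho, chi_3> = (1/20)[1*(12)*conj(1) + 1*(6)*conj(-1) + 2*(-4 - sqrt(5))*conj(-1) + 2*(2 + sqrt(5))*conj(1) + 2*(-4 + sqrt(5))*conj(-1) + 2*(2 - sqrt(5))*conj(1) + 5*(0)*conj(1) + 5*(2)*conj(-1)]
      = (1/20)[(12) + (-6) + (2*sqrt(5) + 8) + (4 + 2*sqrt(5)) + (8 - 2*sqrt(5)) + (4 - 2*sqrt(5)) + (0) + (-10)] = 20/20 = 1
  <chi_rho, chi_4> = (1/20)[1*(12)*conj(1) + 1*(6)*conj(-1) + 2*(-4 - sqrt(5))*conj(-1) + 2*(2 + sqrt(5))*conj(1) + 2*(-4 + sqrt(5))*conj(-1) + 2*(2 - sqrt(5))*conj(1) + 5*(0)*conj(-1) + 5*(2)*conj(1)]
      = (1/20)[(12) + (-6) + (2*sqrt(5) + 8) + (4 + 2*sqrt(5)) + (8 - 2*sqrt(5)) + (4 - 2*sqrt(5)) + (0) + (10)] = 40/20 = 2
  <chi_rho, chi_5> = (1/20)[1*(12)*conj(2) + 1*(6)*conj(-2) + 2*(-4 - sqrt(5))*conj(1/2 + sqrt(5)/2) + 2*(2 + sqrt(5))*conj(-1/2 + sqrt(5)/2) + 2*(-4 + sqrt(5))*conj(1/2 - sqrt(5)/2) + 2*(2 - sqrt(5))*conj(-sqrt(5)/2 - 1/2) + 5*(0)*conj(0) + 5*(2)*conj(0)]
      = (1/20)[(24) + (-12) + (-5*sqrt(5) - 9) + (sqrt(5) + 3) + (-9 + 5*sqrt(5)) + (3 - sqrt(5)) + (0) + (0)] = 0/20 = 0
  <chi_rho, chi_6> = (1/20)[1*(12)*conj(2) + 1*(6)*conj(2) + 2*(-4 - sqrt(5))*conj(-1/2 + sqrt(5)/2) + 2*(2 + sqrt(5))*conj(-sqrt(5)/2 - 1/2) + 2*(-4 + sqrt(5))*conj(-sqrt(5)/2 - 1/2) + 2*(2 - sqrt(5))*conj(-1/2 + sqrt(5)/2) + 5*(0)*conj(0) + 5*(2)*conj(0)]
      = (1/20)[(24) + (12) + (-3*sqrt(5) - 1) + (-7 - 3*sqrt(5)) + (-1 + 3*sqrt(5)) + (-7 + 3*sqrt(5)) + (0) + (0)] = 20/20 = 1
  <chi_rho, chi_7> = (1/20)[1*(12)*conj(2) + 1*(6)*conj(-2) + 2*(-4 - sqrt(5))*conj(1/2 - sqrt(5)/2) + 2*(2 + sqrt(5))*conj(-sqrt(5)/2 - 1/2) + 2*(-4 + sqrt(5))*conj(1/2 + sqrt(5)/2) + 2*(2 - sqrt(5))*conj(-1/2 + sqrt(5)/2) + 5*(0)*conj(0) + 5*(2)*conj(0)]
      = (1/20)[(24) + (-12) + (1 + 3*sqrt(5)) + (-7 - 3*sqrt(5)) + (1 - 3*sqrt(5)) + (-7 + 3*sqrt(5)) + (0) + (0)] = 0/20 = 0
  <chi_rho, chi_8> = (1/20)[1*(12)*conj(2) + 1*(6)*conj(2) + 2*(-4 - sqrt(5))*conj(-sqrt(5)/2 - 1/2) + 2*(2 + sqrt(5))*conj(-1/2 + sqrt(5)/2) + 2*(-4 + sqrt(5))*conj(-1/2 + sqrt(5)/2) + 2*(2 - sqrt(5))*conj(-sqrt(5)/2 - 1/2) + 5*(0)*conj(0) + 5*(2)*conj(0)]
      = (1/20)[(24) + (12) + (9 + 5*sqrt(5)) + (sqrt(5) + 3) + (9 - 5*sqrt(5)) + (3 - sqrt(5)) + (0) + (0)] = 60/20 = 3
Dimension check: dim(rho) = sum (mult * dim) = 1*1 + 0*1 + 1*1 + 2*1 + 0*2 + 1*2 + 0*2 + 3*2 = 12 = chi_rho(e) = 12.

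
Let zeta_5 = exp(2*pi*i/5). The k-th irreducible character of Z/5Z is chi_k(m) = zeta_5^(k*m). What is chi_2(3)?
chi_2(3) = zeta_5^6 = exp(2*I*pi/5)

Solution. chi_2(3) = zeta_5^(2*3) = zeta_5^6. Since zeta_5^5 = 1, this equals zeta_5^1 = exp(2*pi*i*1/5) = exp(2*I*pi/5).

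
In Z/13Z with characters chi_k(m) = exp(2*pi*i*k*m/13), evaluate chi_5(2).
chi_5(2) = zeta_13^10 = exp(-6*I*pi/13)

Why: chi_5(2) = zeta_13^(5*2) = zeta_13^10. Since zeta_13^13 = 1, this equals zeta_13^10 = exp(2*pi*i*10/13) = exp(-6*I*pi/13).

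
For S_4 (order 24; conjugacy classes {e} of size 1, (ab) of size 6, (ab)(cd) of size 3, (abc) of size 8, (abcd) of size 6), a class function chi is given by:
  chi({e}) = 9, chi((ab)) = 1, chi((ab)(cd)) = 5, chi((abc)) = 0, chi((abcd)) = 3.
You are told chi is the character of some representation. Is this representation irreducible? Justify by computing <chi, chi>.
Not irreducible (reducible): <chi, chi> = 9 > 1.

Argument: <chi, chi> = (1/|G|) sum_C |C| * |chi(C)|^2 = (1/24)[1*|9|^2 + 6*|1|^2 + 3*|5|^2 + 8*|0|^2 + 6*|3|^2]
  = (1/24)[(81) + (6) + (75) + (0) + (54)] = 216/24 = 9.
A character is irreducible iff <chi, chi> = 1, so this representation is reducible.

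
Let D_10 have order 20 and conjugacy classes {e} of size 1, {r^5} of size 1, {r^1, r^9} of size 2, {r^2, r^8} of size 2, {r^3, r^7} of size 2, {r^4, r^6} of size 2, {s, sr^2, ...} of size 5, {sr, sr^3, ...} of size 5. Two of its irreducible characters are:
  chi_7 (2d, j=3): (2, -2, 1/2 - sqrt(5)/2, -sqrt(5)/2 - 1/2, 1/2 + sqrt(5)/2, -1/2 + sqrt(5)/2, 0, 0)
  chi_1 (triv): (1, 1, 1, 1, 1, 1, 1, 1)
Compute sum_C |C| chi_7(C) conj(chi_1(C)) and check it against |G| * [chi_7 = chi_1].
Sum = 0; so <chi_7, chi_1> = 0 (distinct irreducibles are orthogonal).

Justification: Compute term by term over conjugacy classes (|C| * chi_7(C) * conj(chi_1(C))):
  1*(2)*conj(1) + 1*(-2)*conj(1) + 2*(1/2 - sqrt(5)/2)*conj(1) + 2*(-sqrt(5)/2 - 1/2)*conj(1) + 2*(1/2 + sqrt(5)/2)*conj(1) + 2*(-1/2 + sqrt(5)/2)*conj(1) + 5*(0)*conj(1) + 5*(0)*conj(1)
  = (2) + (-2) + (1 - sqrt(5)) + (-sqrt(5) - 1) + (1 + sqrt(5)) + (-1 + sqrt(5)) + (0) + (0)
  = 0.
Dividing by |G| = 20 gives 0/20 = 0, matching the row-orthogonality relation <chi_7, chi_1> = [chi_7 = chi_1].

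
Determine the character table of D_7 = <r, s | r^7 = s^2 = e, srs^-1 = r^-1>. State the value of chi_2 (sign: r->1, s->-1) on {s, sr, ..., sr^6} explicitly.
Conjugacy classes: {e} of size 1, {r^1, r^6} of size 2, {r^2, r^5} of size 2, {r^3, r^4} of size 2, {s, sr, ..., sr^6} of size 7.
Character table:
  irrep \ class              {e} (size 1)  {r^1, r^6} (size 2)  {r^2, r^5} (size 2)  {r^3, r^4} (size 2)  {s, sr, ..., sr^6} (size 7)
  chi_1 (triv)               1             1                    1                    1                    1                          
  chi_2 (sign: r->1, s->-1)  1             1                    1                    1                    -1                         
  chi_3 (2d, j=1)            2             2*cos(2*pi/7)        -2*cos(3*pi/7)       -2*cos(pi/7)         0                          
  chi_4 (2d, j=2)            2             -2*cos(3*pi/7)       -2*cos(pi/7)         2*cos(2*pi/7)        0                          
  chi_5 (2d, j=3)            2             -2*cos(pi/7)         2*cos(2*pi/7)        -2*cos(3*pi/7)       0                          

Spot check: chi_2 (sign: r->1, s->-1) on {s, sr, ..., sr^6} = -1.

Argument: D_7 has order 2*7 = 14 with 5 conjugacy classes, hence 5 irreducibles. Sum of squared dims 1 + 1 + 4 + 4 + 4 = 14 = |G|. Linear characters come from the abelianisation; the 2-dimensional irreps have character r^k -> 2*cos(2*pi*j*k/7), reflections -> 0.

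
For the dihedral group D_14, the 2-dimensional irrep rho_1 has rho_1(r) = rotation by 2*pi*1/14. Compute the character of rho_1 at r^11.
chi_{rho_1}(r^11) = 2*cos(2*pi*1*11/14) = 2*cos(3*pi/7)

Solution. rho_1(r^11) is rotation by angle 2*pi*1*11/14, whose trace is 2*cos(2*pi*1*11/14) = 2*cos(3*pi/7).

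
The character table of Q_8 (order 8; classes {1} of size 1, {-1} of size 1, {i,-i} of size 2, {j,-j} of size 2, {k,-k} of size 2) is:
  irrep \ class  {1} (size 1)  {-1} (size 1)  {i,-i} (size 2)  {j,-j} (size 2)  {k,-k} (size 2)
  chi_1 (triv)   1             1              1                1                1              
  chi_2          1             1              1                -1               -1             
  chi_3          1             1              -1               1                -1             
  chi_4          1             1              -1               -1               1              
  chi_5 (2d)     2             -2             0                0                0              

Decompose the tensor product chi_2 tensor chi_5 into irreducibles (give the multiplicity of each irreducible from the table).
chi_2 tensor chi_5 = chi_5 (all other irreducibles have multiplicity 0).

Reasoning: The character of a tensor product is the pointwise product (chi_2 * chi_5)(C) = chi_2(C) * chi_5(C):
  {1}: (1)*(2), {-1}: (1)*(-2), {i,-i}: (1)*(0), {j,-j}: (-1)*(0), {k,-k}: (-1)*(0)
so (chi_2 * chi_5) takes values
  {1} -> 2, {-1} -> -2, {i,-i} -> 0, {j,-j} -> 0, {k,-k} -> 0.
Now take the inner product of this character with each irreducible chi from the table, <chi_2*chi_5, chi> = (1/8) sum_C |C| (chi_2*chi_5)(C) conj(chi(C)):
  <chi_2*chi_5, chi_1> = (1/8)[1*(2)*conj(1) + 1*(-2)*conj(1) + 2*(0)*conj(1) + 2*(0)*conj(1) + 2*(0)*conj(1)]
      = (1/8)[(2) + (-2) + (0) + (0) + (0)] = 0/8 = 0
  <chi_2*chi_5, chi_2> = (1/8)[1*(2)*conj(1) + 1*(-2)*conj(1) + 2*(0)*conj(1) + 2*(0)*conj(-1) + 2*(0)*conj(-1)]
      = (1/8)[(2) + (-2) + (0) + (0) + (0)] = 0/8 = 0
  <chi_2*chi_5, chi_3> = (1/8)[1*(2)*conj(1) + 1*(-2)*conj(1) + 2*(0)*conj(-1) + 2*(0)*conj(1) + 2*(0)*conj(-1)]
      = (1/8)[(2) + (-2) + (0) + (0) + (0)] = 0/8 = 0
  <chi_2*chi_5, chi_4> = (1/8)[1*(2)*conj(1) + 1*(-2)*conj(1) + 2*(0)*conj(-1) + 2*(0)*conj(-1) + 2*(0)*conj(1)]
      = (1/8)[(2) + (-2) + (0) + (0) + (0)] = 0/8 = 0
  <chi_2*chi_5, chi_5> = (1/8)[1*(2)*conj(2) + 1*(-2)*conj(-2) + 2*(0)*conj(0) + 2*(0)*conj(0) + 2*(0)*conj(0)]
      = (1/8)[(4) + (4) + (0) + (0) + (0)] = 8/8 = 1
Hence the multiplicities are chi_5: 1. Dimension check: dim(chi_2)*dim(chi_5) = 1*2 = 2 and sum (mult * dim) = 1*2 = 2.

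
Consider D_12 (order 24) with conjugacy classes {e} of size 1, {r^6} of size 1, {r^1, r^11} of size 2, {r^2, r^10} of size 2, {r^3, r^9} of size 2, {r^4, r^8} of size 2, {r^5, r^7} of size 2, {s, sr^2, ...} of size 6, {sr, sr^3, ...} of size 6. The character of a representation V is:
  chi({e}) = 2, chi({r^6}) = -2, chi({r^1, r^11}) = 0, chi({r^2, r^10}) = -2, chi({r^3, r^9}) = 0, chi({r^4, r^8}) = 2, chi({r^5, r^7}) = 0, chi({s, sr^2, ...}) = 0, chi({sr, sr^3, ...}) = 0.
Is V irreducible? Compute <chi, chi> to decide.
Irreducible: <chi, chi> = 1.

Working: <chi, chi> = (1/|G|) sum_C |C| * |chi(C)|^2 = (1/24)[1*|2|^2 + 1*|-2|^2 + 2*|0|^2 + 2*|-2|^2 + 2*|0|^2 + 2*|2|^2 + 2*|0|^2 + 6*|0|^2 + 6*|0|^2]
  = (1/24)[(4) + (4) + (0) + (8) + (0) + (8) + (0) + (0) + (0)] = 24/24 = 1.
A character is irreducible iff <chi, chi> = 1, so this representation is irreducible.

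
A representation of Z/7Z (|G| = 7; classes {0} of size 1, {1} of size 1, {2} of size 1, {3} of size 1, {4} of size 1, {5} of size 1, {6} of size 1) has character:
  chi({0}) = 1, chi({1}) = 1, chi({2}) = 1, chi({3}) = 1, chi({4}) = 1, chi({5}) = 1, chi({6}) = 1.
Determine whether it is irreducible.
Irreducible: <chi, chi> = 1.

Details: <chi, chi> = (1/|G|) sum_C |C| * |chi(C)|^2 = (1/7)[1*|1|^2 + 1*|1|^2 + 1*|1|^2 + 1*|1|^2 + 1*|1|^2 + 1*|1|^2 + 1*|1|^2]
  = (1/7)[(1) + (1) + (1) + (1) + (1) + (1) + (1)] = 7/7 = 1.
(Exp terms are combined using exp(i*s)*conj(exp(i*t)) = exp(i*(s-t)), and sums of them are collapsed using the identity that for every m > 1 the m distinct m-th roots of unity sum to 0, e.g. 1 + exp(2*I*pi/3) + exp(-2*I*pi/3) = 0.)
A character is irreducible iff <chi, chi> = 1, so this representation is irreducible.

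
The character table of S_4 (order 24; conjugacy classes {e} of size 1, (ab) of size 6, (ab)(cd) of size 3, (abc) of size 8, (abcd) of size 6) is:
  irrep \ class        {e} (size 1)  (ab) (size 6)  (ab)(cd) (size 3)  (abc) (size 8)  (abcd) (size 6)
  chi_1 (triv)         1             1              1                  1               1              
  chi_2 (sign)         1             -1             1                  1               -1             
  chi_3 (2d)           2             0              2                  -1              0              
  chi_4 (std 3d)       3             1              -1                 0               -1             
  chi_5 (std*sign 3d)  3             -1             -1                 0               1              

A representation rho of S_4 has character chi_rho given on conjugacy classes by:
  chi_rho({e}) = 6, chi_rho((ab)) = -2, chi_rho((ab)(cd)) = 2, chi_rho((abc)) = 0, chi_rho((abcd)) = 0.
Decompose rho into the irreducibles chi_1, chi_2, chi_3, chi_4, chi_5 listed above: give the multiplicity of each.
Multiplicities: chi_1: 0, chi_2: 1, chi_3: 1, chi_4: 0, chi_5: 1.

Details: Use <chi_rho, chi> = (1/|G|) sum_C |C| * chi_rho(C) * conj(chi(C)) with |G| = 24 for each irreducible chi in the table:
  <chi_rho, chi_1> = (1/24)[1*(6)*conj(1) + 6*(-2)*conj(1) + 3*(2)*conj(1) + 8*(0)*conj(1) + 6*(0)*conj(1)]
      = (1/24)[(6) + (-12) + (6) + (0) + (0)] = 0/24 = 0
  <chi_rho, chi_2> = (1/24)[1*(6)*conj(1) + 6*(-2)*conj(-1) + 3*(2)*conj(1) + 8*(0)*conj(1) + 6*(0)*conj(-1)]
      = (1/24)[(6) + (12) + (6) + (0) + (0)] = 24/24 = 1
  <chi_rho, chi_3> = (1/24)[1*(6)*conj(2) + 6*(-2)*conj(0) + 3*(2)*conj(2) + 8*(0)*conj(-1) + 6*(0)*conj(0)]
      = (1/24)[(12) + (0) + (12) + (0) + (0)] = 24/24 = 1
  <chi_rho, chi_4> = (1/24)[1*(6)*conj(3) + 6*(-2)*conj(1) + 3*(2)*conj(-1) + 8*(0)*conj(0) + 6*(0)*conj(-1)]
      = (1/24)[(18) + (-12) + (-6) + (0) + (0)] = 0/24 = 0
  <chi_rho, chi_5> = (1/24)[1*(6)*conj(3) + 6*(-2)*conj(-1) + 3*(2)*conj(-1) + 8*(0)*conj(0) + 6*(0)*conj(1)]
      = (1/24)[(18) + (12) + (-6) + (0) + (0)] = 24/24 = 1
Dimension check: dim(rho) = sum (mult * dim) = 0*1 + 1*1 + 1*2 + 0*3 + 1*3 = 6 = chi_rho(e) = 6.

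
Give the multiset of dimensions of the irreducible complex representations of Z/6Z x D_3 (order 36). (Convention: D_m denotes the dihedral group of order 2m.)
Dimensions: 1, 1, 1, 1, 1, 1, 1, 1, 1, 1, 1, 1, 2, 2, 2, 2, 2, 2

Why: There are 18 irreducibles (= number of conjugacy classes). Their dimensions d_i satisfy sum d_i^2 = |G| = 36: 1 + 1 + 1 + 1 + 1 + 1 + 1 + 1 + 1 + 1 + 1 + 1 + 4 + 4 + 4 + 4 + 4 + 4 = 36. (For the product with Z/6Z: each of the 6 1-dim characters of Z/6Z tensors with each irrep of D_3, giving 6 copies of each D_3-dimension.)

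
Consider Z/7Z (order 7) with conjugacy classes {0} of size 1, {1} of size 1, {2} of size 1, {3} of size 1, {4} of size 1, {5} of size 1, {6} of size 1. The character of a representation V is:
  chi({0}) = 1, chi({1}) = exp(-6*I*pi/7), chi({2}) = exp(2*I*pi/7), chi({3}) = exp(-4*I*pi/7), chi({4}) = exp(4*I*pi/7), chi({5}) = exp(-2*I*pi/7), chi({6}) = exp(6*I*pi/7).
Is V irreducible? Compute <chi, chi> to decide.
Irreducible: <chi, chi> = 1.

Reasoning: <chi, chi> = (1/|G|) sum_C |C| * |chi(C)|^2 = (1/7)[1*|1|^2 + 1*|exp(-6*I*pi/7)|^2 + 1*|exp(2*I*pi/7)|^2 + 1*|exp(-4*I*pi/7)|^2 + 1*|exp(4*I*pi/7)|^2 + 1*|exp(-2*I*pi/7)|^2 + 1*|exp(6*I*pi/7)|^2]
  = (1/7)[(1) + (1) + (1) + (1) + (1) + (1) + (1)] = 7/7 = 1.
(Exp terms are combined using exp(i*s)*conj(exp(i*t)) = exp(i*(s-t)), and sums of them are collapsed using the identity that for every m > 1 the m distinct m-th roots of unity sum to 0, e.g. 1 + exp(2*I*pi/3) + exp(-2*I*pi/3) = 0.)
A character is irreducible iff <chi, chi> = 1, so this representation is irreducible.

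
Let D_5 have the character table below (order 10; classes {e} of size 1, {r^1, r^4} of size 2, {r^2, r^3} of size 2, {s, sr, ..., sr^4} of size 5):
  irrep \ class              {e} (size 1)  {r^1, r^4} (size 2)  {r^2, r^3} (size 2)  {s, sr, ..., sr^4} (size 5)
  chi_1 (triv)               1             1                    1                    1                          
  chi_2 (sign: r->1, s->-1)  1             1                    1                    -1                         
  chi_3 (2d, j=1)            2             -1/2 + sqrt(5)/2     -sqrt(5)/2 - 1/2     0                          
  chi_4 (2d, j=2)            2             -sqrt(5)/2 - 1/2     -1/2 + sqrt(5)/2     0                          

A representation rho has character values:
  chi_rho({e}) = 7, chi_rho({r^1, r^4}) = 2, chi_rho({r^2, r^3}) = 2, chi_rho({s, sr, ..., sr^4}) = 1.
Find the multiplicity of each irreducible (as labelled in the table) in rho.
Multiplicities: chi_1: 2, chi_2: 1, chi_3: 1, chi_4: 1.

Justification: Use <chi_rho, chi> = (1/|G|) sum_C |C| * chi_rho(C) * conj(chi(C)) with |G| = 10 for each irreducible chi in the table:
  <chi_rho, chi_1> = (1/10)[1*(7)*conj(1) + 2*(2)*conj(1) + 2*(2)*conj(1) + 5*(1)*conj(1)]
      = (1/10)[(7) + (4) + (4) + (5)] = 20/10 = 2
  <chi_rho, chi_2> = (1/10)[1*(7)*conj(1) + 2*(2)*conj(1) + 2*(2)*conj(1) + 5*(1)*conj(-1)]
      = (1/10)[(7) + (4) + (4) + (-5)] = 10/10 = 1
  <chi_rho, chi_3> = (1/10)[1*(7)*conj(2) + 2*(2)*conj(-1/2 + sqrt(5)/2) + 2*(2)*conj(-sqrt(5)/2 - 1/2) + 5*(1)*conj(0)]
      = (1/10)[(14) + (-2 + 2*sqrt(5)) + (-2*sqrt(5) - 2) + (0)] = 10/10 = 1
  <chi_rho, chi_4> = (1/10)[1*(7)*conj(2) + 2*(2)*conj(-sqrt(5)/2 - 1/2) + 2*(2)*conj(-1/2 + sqrt(5)/2) + 5*(1)*conj(0)]
      = (1/10)[(14) + (-2*sqrt(5) - 2) + (-2 + 2*sqrt(5)) + (0)] = 10/10 = 1
Dimension check: dim(rho) = sum (mult * dim) = 2*1 + 1*1 + 1*2 + 1*2 = 7 = chi_rho(e) = 7.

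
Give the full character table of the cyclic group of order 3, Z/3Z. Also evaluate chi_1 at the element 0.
Character table of Z/3Z (irreps indexed chi_0,...,chi_2 with chi_k(m) = zeta_3^(k*m), zeta_3 = exp(2*pi*i/3)):
  irrep \ class  {0} (size 1)  {1} (size 1)    {2} (size 1)  
  chi_0          1             1               1             
  chi_1          1             exp(2*I*pi/3)   exp(-2*I*pi/3)
  chi_2          1             exp(-2*I*pi/3)  exp(2*I*pi/3) 

Spot check: chi_1(0) = zeta_3^(1*0) = zeta_3^0 = 1.

Working: Z/3Z is abelian, so all 3 irreducible complex representations are 1-dimensional. They are given by chi_k(m) = zeta_3^(k*m) for k = 0,...,2. Row orthogonality: sum_m chi_k(m) conj(chi_l(m)) = 3 * [k = l].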